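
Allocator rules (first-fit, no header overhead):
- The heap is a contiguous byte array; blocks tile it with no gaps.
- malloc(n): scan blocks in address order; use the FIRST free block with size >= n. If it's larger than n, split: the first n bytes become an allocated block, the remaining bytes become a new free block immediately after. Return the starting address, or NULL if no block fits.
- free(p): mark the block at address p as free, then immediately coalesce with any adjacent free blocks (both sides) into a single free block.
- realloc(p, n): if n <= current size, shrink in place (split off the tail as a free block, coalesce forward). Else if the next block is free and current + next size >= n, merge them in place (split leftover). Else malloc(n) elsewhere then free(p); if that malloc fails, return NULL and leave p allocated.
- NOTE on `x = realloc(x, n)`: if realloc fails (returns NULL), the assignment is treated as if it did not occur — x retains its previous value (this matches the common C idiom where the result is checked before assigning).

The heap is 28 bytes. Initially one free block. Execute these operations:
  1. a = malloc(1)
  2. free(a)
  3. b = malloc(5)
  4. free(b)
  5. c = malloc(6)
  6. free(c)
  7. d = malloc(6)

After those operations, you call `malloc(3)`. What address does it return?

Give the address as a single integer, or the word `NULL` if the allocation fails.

Answer: 6

Derivation:
Op 1: a = malloc(1) -> a = 0; heap: [0-0 ALLOC][1-27 FREE]
Op 2: free(a) -> (freed a); heap: [0-27 FREE]
Op 3: b = malloc(5) -> b = 0; heap: [0-4 ALLOC][5-27 FREE]
Op 4: free(b) -> (freed b); heap: [0-27 FREE]
Op 5: c = malloc(6) -> c = 0; heap: [0-5 ALLOC][6-27 FREE]
Op 6: free(c) -> (freed c); heap: [0-27 FREE]
Op 7: d = malloc(6) -> d = 0; heap: [0-5 ALLOC][6-27 FREE]
malloc(3): first-fit scan over [0-5 ALLOC][6-27 FREE] -> 6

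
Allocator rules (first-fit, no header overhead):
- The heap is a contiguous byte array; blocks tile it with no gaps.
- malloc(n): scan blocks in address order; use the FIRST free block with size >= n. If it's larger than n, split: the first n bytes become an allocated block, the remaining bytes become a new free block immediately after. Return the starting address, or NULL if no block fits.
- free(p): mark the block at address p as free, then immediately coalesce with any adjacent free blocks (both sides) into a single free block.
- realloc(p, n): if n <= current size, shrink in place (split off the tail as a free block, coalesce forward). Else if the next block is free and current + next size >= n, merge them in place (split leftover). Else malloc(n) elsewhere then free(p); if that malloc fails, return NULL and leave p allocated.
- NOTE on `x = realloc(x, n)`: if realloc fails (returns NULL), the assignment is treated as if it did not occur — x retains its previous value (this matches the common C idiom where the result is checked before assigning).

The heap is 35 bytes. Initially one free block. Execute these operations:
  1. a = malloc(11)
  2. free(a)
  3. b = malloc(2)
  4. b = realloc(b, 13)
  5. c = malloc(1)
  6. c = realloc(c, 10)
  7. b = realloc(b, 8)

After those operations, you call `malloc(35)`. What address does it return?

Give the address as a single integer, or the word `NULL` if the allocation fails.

Answer: NULL

Derivation:
Op 1: a = malloc(11) -> a = 0; heap: [0-10 ALLOC][11-34 FREE]
Op 2: free(a) -> (freed a); heap: [0-34 FREE]
Op 3: b = malloc(2) -> b = 0; heap: [0-1 ALLOC][2-34 FREE]
Op 4: b = realloc(b, 13) -> b = 0; heap: [0-12 ALLOC][13-34 FREE]
Op 5: c = malloc(1) -> c = 13; heap: [0-12 ALLOC][13-13 ALLOC][14-34 FREE]
Op 6: c = realloc(c, 10) -> c = 13; heap: [0-12 ALLOC][13-22 ALLOC][23-34 FREE]
Op 7: b = realloc(b, 8) -> b = 0; heap: [0-7 ALLOC][8-12 FREE][13-22 ALLOC][23-34 FREE]
malloc(35): first-fit scan over [0-7 ALLOC][8-12 FREE][13-22 ALLOC][23-34 FREE] -> NULL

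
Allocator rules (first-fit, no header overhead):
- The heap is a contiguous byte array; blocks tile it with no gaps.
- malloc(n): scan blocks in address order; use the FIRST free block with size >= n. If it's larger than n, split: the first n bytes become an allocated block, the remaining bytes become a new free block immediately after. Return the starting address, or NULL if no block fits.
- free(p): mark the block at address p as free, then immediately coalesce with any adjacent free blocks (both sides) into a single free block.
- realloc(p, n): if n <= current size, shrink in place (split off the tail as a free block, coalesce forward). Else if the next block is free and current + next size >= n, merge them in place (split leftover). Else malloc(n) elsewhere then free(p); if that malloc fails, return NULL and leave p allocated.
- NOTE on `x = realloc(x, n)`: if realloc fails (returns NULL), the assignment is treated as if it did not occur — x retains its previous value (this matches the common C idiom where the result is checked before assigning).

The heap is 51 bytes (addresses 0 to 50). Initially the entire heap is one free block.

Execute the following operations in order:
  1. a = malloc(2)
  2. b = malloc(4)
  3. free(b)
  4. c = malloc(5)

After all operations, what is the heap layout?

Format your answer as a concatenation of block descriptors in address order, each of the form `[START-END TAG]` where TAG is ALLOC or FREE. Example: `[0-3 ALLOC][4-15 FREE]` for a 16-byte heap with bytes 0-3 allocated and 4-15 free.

Answer: [0-1 ALLOC][2-6 ALLOC][7-50 FREE]

Derivation:
Op 1: a = malloc(2) -> a = 0; heap: [0-1 ALLOC][2-50 FREE]
Op 2: b = malloc(4) -> b = 2; heap: [0-1 ALLOC][2-5 ALLOC][6-50 FREE]
Op 3: free(b) -> (freed b); heap: [0-1 ALLOC][2-50 FREE]
Op 4: c = malloc(5) -> c = 2; heap: [0-1 ALLOC][2-6 ALLOC][7-50 FREE]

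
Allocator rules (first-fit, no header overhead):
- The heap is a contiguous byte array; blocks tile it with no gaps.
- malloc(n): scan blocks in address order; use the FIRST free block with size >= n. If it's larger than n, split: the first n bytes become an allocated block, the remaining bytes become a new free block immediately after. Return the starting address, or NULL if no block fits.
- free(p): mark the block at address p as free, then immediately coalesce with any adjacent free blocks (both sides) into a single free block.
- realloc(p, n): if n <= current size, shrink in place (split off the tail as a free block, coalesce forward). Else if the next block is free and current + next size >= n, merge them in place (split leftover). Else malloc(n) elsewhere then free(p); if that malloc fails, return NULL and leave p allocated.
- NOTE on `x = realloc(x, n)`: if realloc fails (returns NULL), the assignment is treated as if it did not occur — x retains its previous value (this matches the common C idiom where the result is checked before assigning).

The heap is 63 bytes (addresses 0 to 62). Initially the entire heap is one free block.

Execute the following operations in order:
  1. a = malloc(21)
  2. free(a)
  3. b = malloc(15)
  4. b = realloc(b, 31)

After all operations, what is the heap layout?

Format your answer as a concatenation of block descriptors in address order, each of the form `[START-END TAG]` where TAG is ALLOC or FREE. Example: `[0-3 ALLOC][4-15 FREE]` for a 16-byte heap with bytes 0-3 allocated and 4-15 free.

Answer: [0-30 ALLOC][31-62 FREE]

Derivation:
Op 1: a = malloc(21) -> a = 0; heap: [0-20 ALLOC][21-62 FREE]
Op 2: free(a) -> (freed a); heap: [0-62 FREE]
Op 3: b = malloc(15) -> b = 0; heap: [0-14 ALLOC][15-62 FREE]
Op 4: b = realloc(b, 31) -> b = 0; heap: [0-30 ALLOC][31-62 FREE]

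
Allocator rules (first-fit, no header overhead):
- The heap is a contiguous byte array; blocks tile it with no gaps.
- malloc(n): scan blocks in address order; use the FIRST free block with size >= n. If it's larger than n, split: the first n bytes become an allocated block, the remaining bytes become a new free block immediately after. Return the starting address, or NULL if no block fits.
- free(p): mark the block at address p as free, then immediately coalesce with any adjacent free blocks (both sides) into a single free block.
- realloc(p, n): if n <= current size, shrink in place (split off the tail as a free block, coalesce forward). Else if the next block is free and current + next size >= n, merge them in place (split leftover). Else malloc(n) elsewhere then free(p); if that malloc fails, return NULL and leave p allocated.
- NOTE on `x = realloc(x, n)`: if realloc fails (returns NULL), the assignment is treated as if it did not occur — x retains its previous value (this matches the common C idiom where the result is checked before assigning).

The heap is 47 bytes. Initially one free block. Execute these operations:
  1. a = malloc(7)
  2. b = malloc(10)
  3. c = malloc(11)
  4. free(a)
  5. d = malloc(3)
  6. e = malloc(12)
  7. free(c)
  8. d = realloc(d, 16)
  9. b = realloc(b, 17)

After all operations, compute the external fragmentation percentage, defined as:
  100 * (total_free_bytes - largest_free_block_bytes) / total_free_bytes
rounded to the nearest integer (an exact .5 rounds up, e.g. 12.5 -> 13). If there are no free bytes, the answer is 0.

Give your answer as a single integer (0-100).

Op 1: a = malloc(7) -> a = 0; heap: [0-6 ALLOC][7-46 FREE]
Op 2: b = malloc(10) -> b = 7; heap: [0-6 ALLOC][7-16 ALLOC][17-46 FREE]
Op 3: c = malloc(11) -> c = 17; heap: [0-6 ALLOC][7-16 ALLOC][17-27 ALLOC][28-46 FREE]
Op 4: free(a) -> (freed a); heap: [0-6 FREE][7-16 ALLOC][17-27 ALLOC][28-46 FREE]
Op 5: d = malloc(3) -> d = 0; heap: [0-2 ALLOC][3-6 FREE][7-16 ALLOC][17-27 ALLOC][28-46 FREE]
Op 6: e = malloc(12) -> e = 28; heap: [0-2 ALLOC][3-6 FREE][7-16 ALLOC][17-27 ALLOC][28-39 ALLOC][40-46 FREE]
Op 7: free(c) -> (freed c); heap: [0-2 ALLOC][3-6 FREE][7-16 ALLOC][17-27 FREE][28-39 ALLOC][40-46 FREE]
Op 8: d = realloc(d, 16) -> NULL (d unchanged); heap: [0-2 ALLOC][3-6 FREE][7-16 ALLOC][17-27 FREE][28-39 ALLOC][40-46 FREE]
Op 9: b = realloc(b, 17) -> b = 7; heap: [0-2 ALLOC][3-6 FREE][7-23 ALLOC][24-27 FREE][28-39 ALLOC][40-46 FREE]
Free blocks: [4 4 7] total_free=15 largest=7 -> 100*(15-7)/15 = 800/15 ≈ 53.333 -> rounds to 53

Answer: 53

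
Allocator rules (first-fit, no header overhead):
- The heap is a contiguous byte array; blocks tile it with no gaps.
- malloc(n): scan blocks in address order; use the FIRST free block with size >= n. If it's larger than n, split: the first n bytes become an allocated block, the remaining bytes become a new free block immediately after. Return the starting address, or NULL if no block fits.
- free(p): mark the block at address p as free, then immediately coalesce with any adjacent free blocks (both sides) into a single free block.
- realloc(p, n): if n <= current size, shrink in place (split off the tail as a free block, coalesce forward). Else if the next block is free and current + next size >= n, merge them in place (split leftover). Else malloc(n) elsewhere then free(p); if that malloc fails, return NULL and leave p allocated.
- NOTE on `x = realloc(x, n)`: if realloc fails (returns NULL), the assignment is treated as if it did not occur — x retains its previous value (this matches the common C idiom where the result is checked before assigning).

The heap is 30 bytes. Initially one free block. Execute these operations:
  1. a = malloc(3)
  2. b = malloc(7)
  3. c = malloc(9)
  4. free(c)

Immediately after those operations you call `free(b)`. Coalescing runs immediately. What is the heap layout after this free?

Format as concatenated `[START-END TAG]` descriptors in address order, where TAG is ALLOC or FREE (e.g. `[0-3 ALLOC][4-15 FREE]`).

Op 1: a = malloc(3) -> a = 0; heap: [0-2 ALLOC][3-29 FREE]
Op 2: b = malloc(7) -> b = 3; heap: [0-2 ALLOC][3-9 ALLOC][10-29 FREE]
Op 3: c = malloc(9) -> c = 10; heap: [0-2 ALLOC][3-9 ALLOC][10-18 ALLOC][19-29 FREE]
Op 4: free(c) -> (freed c); heap: [0-2 ALLOC][3-9 ALLOC][10-29 FREE]
free(b): b = 3 -> block [3-9 ALLOC]; mark free, coalesce with adjacent free neighbors -> [0-2 ALLOC][3-29 FREE]

Answer: [0-2 ALLOC][3-29 FREE]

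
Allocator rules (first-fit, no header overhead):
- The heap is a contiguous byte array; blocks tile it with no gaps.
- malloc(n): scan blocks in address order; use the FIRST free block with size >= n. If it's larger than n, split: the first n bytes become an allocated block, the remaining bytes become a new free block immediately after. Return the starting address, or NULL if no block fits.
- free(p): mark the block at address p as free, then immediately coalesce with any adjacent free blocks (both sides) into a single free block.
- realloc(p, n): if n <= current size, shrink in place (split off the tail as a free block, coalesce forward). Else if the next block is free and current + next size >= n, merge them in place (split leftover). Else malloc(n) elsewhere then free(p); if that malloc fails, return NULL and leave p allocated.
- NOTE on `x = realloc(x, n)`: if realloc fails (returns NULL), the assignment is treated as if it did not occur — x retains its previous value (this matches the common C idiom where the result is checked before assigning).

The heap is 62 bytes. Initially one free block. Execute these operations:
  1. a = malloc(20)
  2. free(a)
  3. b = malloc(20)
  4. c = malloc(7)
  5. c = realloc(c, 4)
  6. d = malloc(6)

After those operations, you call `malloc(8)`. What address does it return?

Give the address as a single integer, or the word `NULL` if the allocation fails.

Op 1: a = malloc(20) -> a = 0; heap: [0-19 ALLOC][20-61 FREE]
Op 2: free(a) -> (freed a); heap: [0-61 FREE]
Op 3: b = malloc(20) -> b = 0; heap: [0-19 ALLOC][20-61 FREE]
Op 4: c = malloc(7) -> c = 20; heap: [0-19 ALLOC][20-26 ALLOC][27-61 FREE]
Op 5: c = realloc(c, 4) -> c = 20; heap: [0-19 ALLOC][20-23 ALLOC][24-61 FREE]
Op 6: d = malloc(6) -> d = 24; heap: [0-19 ALLOC][20-23 ALLOC][24-29 ALLOC][30-61 FREE]
malloc(8): first-fit scan over [0-19 ALLOC][20-23 ALLOC][24-29 ALLOC][30-61 FREE] -> 30

Answer: 30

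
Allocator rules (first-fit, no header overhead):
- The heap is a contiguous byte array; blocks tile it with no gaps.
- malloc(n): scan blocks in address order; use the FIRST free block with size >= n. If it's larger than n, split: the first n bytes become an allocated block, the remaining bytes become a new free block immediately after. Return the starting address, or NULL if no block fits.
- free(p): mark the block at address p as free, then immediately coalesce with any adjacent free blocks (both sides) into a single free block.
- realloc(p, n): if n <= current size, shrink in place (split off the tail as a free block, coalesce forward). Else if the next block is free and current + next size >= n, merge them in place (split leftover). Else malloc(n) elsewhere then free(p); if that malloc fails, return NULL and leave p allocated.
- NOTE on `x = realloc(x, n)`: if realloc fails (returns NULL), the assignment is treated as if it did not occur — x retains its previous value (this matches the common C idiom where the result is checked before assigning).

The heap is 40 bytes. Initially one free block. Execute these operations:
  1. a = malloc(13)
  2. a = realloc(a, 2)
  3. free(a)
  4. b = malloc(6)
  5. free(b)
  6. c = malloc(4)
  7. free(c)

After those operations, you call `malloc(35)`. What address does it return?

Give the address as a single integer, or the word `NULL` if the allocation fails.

Answer: 0

Derivation:
Op 1: a = malloc(13) -> a = 0; heap: [0-12 ALLOC][13-39 FREE]
Op 2: a = realloc(a, 2) -> a = 0; heap: [0-1 ALLOC][2-39 FREE]
Op 3: free(a) -> (freed a); heap: [0-39 FREE]
Op 4: b = malloc(6) -> b = 0; heap: [0-5 ALLOC][6-39 FREE]
Op 5: free(b) -> (freed b); heap: [0-39 FREE]
Op 6: c = malloc(4) -> c = 0; heap: [0-3 ALLOC][4-39 FREE]
Op 7: free(c) -> (freed c); heap: [0-39 FREE]
malloc(35): first-fit scan over [0-39 FREE] -> 0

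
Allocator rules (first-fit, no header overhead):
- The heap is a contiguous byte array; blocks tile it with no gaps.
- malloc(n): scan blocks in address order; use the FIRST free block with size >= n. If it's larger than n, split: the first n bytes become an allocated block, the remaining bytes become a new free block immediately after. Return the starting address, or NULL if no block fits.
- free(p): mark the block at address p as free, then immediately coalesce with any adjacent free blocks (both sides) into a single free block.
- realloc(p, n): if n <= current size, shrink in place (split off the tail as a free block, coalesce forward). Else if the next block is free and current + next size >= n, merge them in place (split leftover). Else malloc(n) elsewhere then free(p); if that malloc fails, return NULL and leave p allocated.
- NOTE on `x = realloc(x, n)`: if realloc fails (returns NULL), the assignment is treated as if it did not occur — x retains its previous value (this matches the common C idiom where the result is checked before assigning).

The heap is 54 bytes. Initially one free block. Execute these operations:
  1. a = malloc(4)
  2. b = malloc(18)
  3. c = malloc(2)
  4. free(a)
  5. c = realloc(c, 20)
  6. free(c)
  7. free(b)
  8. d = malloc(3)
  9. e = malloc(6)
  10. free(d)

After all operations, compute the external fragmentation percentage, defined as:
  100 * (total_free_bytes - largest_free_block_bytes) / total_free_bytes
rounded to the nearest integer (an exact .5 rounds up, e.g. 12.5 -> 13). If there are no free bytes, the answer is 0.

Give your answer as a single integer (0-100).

Answer: 6

Derivation:
Op 1: a = malloc(4) -> a = 0; heap: [0-3 ALLOC][4-53 FREE]
Op 2: b = malloc(18) -> b = 4; heap: [0-3 ALLOC][4-21 ALLOC][22-53 FREE]
Op 3: c = malloc(2) -> c = 22; heap: [0-3 ALLOC][4-21 ALLOC][22-23 ALLOC][24-53 FREE]
Op 4: free(a) -> (freed a); heap: [0-3 FREE][4-21 ALLOC][22-23 ALLOC][24-53 FREE]
Op 5: c = realloc(c, 20) -> c = 22; heap: [0-3 FREE][4-21 ALLOC][22-41 ALLOC][42-53 FREE]
Op 6: free(c) -> (freed c); heap: [0-3 FREE][4-21 ALLOC][22-53 FREE]
Op 7: free(b) -> (freed b); heap: [0-53 FREE]
Op 8: d = malloc(3) -> d = 0; heap: [0-2 ALLOC][3-53 FREE]
Op 9: e = malloc(6) -> e = 3; heap: [0-2 ALLOC][3-8 ALLOC][9-53 FREE]
Op 10: free(d) -> (freed d); heap: [0-2 FREE][3-8 ALLOC][9-53 FREE]
Free blocks: [3 45] total_free=48 largest=45 -> 100*(48-45)/48 = 300/48 = 6.25 -> rounds to 6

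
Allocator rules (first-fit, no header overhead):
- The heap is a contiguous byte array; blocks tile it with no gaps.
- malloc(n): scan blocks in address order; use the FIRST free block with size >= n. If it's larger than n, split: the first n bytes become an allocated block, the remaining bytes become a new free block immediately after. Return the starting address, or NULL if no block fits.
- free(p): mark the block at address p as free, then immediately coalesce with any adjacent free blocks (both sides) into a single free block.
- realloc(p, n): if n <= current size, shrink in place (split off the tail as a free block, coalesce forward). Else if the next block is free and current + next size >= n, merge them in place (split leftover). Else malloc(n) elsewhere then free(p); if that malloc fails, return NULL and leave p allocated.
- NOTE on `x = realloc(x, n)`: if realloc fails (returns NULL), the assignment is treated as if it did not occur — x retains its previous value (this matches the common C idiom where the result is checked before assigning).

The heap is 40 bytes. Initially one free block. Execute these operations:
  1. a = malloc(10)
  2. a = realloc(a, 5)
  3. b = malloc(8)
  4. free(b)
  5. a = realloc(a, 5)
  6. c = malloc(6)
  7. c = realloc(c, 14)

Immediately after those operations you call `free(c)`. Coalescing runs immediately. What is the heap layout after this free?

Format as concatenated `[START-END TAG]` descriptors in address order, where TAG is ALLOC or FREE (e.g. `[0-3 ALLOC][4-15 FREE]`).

Op 1: a = malloc(10) -> a = 0; heap: [0-9 ALLOC][10-39 FREE]
Op 2: a = realloc(a, 5) -> a = 0; heap: [0-4 ALLOC][5-39 FREE]
Op 3: b = malloc(8) -> b = 5; heap: [0-4 ALLOC][5-12 ALLOC][13-39 FREE]
Op 4: free(b) -> (freed b); heap: [0-4 ALLOC][5-39 FREE]
Op 5: a = realloc(a, 5) -> a = 0; heap: [0-4 ALLOC][5-39 FREE]
Op 6: c = malloc(6) -> c = 5; heap: [0-4 ALLOC][5-10 ALLOC][11-39 FREE]
Op 7: c = realloc(c, 14) -> c = 5; heap: [0-4 ALLOC][5-18 ALLOC][19-39 FREE]
free(c): c = 5 -> block [5-18 ALLOC]; mark free, coalesce with adjacent free neighbors -> [0-4 ALLOC][5-39 FREE]

Answer: [0-4 ALLOC][5-39 FREE]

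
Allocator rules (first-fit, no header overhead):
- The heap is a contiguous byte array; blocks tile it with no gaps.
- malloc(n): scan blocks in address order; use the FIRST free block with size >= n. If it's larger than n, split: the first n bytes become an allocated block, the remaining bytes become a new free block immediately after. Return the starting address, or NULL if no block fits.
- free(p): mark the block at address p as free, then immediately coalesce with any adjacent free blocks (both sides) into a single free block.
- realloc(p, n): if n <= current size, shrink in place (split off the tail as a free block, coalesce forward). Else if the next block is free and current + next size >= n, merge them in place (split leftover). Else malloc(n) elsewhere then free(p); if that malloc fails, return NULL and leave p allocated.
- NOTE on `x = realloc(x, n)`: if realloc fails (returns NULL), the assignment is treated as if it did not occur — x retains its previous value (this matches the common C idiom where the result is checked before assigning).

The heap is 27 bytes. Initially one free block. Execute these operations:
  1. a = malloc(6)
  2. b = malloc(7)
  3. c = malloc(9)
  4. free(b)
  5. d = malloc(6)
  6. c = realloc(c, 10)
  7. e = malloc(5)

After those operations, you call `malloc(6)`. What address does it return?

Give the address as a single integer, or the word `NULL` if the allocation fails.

Op 1: a = malloc(6) -> a = 0; heap: [0-5 ALLOC][6-26 FREE]
Op 2: b = malloc(7) -> b = 6; heap: [0-5 ALLOC][6-12 ALLOC][13-26 FREE]
Op 3: c = malloc(9) -> c = 13; heap: [0-5 ALLOC][6-12 ALLOC][13-21 ALLOC][22-26 FREE]
Op 4: free(b) -> (freed b); heap: [0-5 ALLOC][6-12 FREE][13-21 ALLOC][22-26 FREE]
Op 5: d = malloc(6) -> d = 6; heap: [0-5 ALLOC][6-11 ALLOC][12-12 FREE][13-21 ALLOC][22-26 FREE]
Op 6: c = realloc(c, 10) -> c = 13; heap: [0-5 ALLOC][6-11 ALLOC][12-12 FREE][13-22 ALLOC][23-26 FREE]
Op 7: e = malloc(5) -> e = NULL; heap: [0-5 ALLOC][6-11 ALLOC][12-12 FREE][13-22 ALLOC][23-26 FREE]
malloc(6): first-fit scan over [0-5 ALLOC][6-11 ALLOC][12-12 FREE][13-22 ALLOC][23-26 FREE] -> NULL

Answer: NULL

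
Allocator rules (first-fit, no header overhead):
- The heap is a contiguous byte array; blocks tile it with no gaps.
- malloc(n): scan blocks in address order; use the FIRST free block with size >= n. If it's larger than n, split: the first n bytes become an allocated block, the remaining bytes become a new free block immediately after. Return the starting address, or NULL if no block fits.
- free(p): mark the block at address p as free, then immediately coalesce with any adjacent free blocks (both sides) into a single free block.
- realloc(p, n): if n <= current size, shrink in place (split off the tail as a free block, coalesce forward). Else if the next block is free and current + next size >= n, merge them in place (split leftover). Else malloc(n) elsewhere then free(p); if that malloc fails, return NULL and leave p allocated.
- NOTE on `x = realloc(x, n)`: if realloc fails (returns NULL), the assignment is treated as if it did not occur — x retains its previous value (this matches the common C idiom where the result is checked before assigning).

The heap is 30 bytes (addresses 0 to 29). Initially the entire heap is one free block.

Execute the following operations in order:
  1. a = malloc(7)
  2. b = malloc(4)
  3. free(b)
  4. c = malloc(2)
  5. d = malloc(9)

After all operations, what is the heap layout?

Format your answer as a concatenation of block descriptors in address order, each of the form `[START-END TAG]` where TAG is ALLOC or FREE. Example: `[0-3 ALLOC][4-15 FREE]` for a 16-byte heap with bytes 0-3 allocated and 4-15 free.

Answer: [0-6 ALLOC][7-8 ALLOC][9-17 ALLOC][18-29 FREE]

Derivation:
Op 1: a = malloc(7) -> a = 0; heap: [0-6 ALLOC][7-29 FREE]
Op 2: b = malloc(4) -> b = 7; heap: [0-6 ALLOC][7-10 ALLOC][11-29 FREE]
Op 3: free(b) -> (freed b); heap: [0-6 ALLOC][7-29 FREE]
Op 4: c = malloc(2) -> c = 7; heap: [0-6 ALLOC][7-8 ALLOC][9-29 FREE]
Op 5: d = malloc(9) -> d = 9; heap: [0-6 ALLOC][7-8 ALLOC][9-17 ALLOC][18-29 FREE]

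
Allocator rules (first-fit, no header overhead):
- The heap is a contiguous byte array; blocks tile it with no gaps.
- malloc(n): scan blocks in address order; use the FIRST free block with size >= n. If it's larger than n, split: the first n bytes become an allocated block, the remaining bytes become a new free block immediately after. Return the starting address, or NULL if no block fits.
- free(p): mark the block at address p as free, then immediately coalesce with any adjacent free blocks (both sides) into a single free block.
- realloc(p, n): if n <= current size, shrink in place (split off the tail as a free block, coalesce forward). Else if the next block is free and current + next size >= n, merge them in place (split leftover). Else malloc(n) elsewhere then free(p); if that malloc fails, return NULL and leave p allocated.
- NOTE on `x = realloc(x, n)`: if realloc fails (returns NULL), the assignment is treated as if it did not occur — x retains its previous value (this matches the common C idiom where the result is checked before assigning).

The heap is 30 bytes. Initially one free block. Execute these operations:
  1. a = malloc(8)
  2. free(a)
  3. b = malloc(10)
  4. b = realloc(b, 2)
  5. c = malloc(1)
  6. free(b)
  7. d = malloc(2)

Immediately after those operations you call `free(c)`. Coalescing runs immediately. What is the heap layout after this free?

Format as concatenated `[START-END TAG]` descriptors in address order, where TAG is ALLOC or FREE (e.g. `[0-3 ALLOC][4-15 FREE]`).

Op 1: a = malloc(8) -> a = 0; heap: [0-7 ALLOC][8-29 FREE]
Op 2: free(a) -> (freed a); heap: [0-29 FREE]
Op 3: b = malloc(10) -> b = 0; heap: [0-9 ALLOC][10-29 FREE]
Op 4: b = realloc(b, 2) -> b = 0; heap: [0-1 ALLOC][2-29 FREE]
Op 5: c = malloc(1) -> c = 2; heap: [0-1 ALLOC][2-2 ALLOC][3-29 FREE]
Op 6: free(b) -> (freed b); heap: [0-1 FREE][2-2 ALLOC][3-29 FREE]
Op 7: d = malloc(2) -> d = 0; heap: [0-1 ALLOC][2-2 ALLOC][3-29 FREE]
free(c): c = 2 -> block [2-2 ALLOC]; mark free, coalesce with adjacent free neighbors -> [0-1 ALLOC][2-29 FREE]

Answer: [0-1 ALLOC][2-29 FREE]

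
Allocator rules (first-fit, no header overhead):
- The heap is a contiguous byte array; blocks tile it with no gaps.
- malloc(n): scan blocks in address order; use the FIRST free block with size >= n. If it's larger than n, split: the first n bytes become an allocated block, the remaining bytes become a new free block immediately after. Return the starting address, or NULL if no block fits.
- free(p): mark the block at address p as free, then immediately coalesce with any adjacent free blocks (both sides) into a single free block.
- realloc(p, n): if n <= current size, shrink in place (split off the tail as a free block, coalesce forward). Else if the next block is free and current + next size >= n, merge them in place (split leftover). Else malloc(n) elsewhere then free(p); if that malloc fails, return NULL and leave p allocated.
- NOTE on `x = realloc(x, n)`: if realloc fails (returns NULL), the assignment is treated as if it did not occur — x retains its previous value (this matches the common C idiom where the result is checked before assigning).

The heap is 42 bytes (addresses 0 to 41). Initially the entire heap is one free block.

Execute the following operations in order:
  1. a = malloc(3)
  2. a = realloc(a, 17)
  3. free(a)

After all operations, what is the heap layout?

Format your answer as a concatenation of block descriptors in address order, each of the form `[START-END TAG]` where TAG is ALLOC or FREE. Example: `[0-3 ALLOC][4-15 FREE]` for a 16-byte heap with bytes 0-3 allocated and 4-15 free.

Op 1: a = malloc(3) -> a = 0; heap: [0-2 ALLOC][3-41 FREE]
Op 2: a = realloc(a, 17) -> a = 0; heap: [0-16 ALLOC][17-41 FREE]
Op 3: free(a) -> (freed a); heap: [0-41 FREE]

Answer: [0-41 FREE]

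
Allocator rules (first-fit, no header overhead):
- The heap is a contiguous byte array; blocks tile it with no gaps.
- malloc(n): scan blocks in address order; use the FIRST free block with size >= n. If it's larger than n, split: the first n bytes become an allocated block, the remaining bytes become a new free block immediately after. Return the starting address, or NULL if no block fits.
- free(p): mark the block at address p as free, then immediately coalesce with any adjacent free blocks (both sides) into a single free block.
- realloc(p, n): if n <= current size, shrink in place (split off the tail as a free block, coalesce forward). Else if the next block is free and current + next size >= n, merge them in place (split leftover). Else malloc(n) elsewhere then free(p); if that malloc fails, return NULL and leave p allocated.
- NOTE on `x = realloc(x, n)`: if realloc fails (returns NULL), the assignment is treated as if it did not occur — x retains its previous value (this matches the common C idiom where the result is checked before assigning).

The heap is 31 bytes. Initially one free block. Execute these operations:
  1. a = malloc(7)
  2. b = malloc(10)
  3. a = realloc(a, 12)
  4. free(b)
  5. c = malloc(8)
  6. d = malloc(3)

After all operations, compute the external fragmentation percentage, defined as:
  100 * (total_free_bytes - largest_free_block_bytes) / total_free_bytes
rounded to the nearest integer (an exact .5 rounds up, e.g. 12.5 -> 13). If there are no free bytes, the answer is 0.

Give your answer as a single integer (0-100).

Answer: 25

Derivation:
Op 1: a = malloc(7) -> a = 0; heap: [0-6 ALLOC][7-30 FREE]
Op 2: b = malloc(10) -> b = 7; heap: [0-6 ALLOC][7-16 ALLOC][17-30 FREE]
Op 3: a = realloc(a, 12) -> a = 17; heap: [0-6 FREE][7-16 ALLOC][17-28 ALLOC][29-30 FREE]
Op 4: free(b) -> (freed b); heap: [0-16 FREE][17-28 ALLOC][29-30 FREE]
Op 5: c = malloc(8) -> c = 0; heap: [0-7 ALLOC][8-16 FREE][17-28 ALLOC][29-30 FREE]
Op 6: d = malloc(3) -> d = 8; heap: [0-7 ALLOC][8-10 ALLOC][11-16 FREE][17-28 ALLOC][29-30 FREE]
Free blocks: [6 2] total_free=8 largest=6 -> 100*(8-6)/8 = 200/8 = 25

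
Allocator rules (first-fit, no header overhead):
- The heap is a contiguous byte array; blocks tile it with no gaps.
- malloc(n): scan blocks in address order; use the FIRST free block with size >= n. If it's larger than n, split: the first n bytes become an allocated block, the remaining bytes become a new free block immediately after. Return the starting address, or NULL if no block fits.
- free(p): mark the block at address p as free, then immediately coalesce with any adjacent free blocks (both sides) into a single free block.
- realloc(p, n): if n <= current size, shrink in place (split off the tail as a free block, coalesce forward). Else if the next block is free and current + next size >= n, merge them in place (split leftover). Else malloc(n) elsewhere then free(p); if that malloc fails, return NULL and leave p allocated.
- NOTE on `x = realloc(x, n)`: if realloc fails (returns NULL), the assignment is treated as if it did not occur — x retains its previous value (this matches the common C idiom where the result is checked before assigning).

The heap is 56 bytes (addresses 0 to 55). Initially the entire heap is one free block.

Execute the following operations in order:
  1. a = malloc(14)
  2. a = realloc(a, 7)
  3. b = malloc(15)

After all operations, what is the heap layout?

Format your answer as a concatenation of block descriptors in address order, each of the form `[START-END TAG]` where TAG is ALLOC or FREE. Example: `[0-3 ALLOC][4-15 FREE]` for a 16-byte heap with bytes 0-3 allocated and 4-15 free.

Op 1: a = malloc(14) -> a = 0; heap: [0-13 ALLOC][14-55 FREE]
Op 2: a = realloc(a, 7) -> a = 0; heap: [0-6 ALLOC][7-55 FREE]
Op 3: b = malloc(15) -> b = 7; heap: [0-6 ALLOC][7-21 ALLOC][22-55 FREE]

Answer: [0-6 ALLOC][7-21 ALLOC][22-55 FREE]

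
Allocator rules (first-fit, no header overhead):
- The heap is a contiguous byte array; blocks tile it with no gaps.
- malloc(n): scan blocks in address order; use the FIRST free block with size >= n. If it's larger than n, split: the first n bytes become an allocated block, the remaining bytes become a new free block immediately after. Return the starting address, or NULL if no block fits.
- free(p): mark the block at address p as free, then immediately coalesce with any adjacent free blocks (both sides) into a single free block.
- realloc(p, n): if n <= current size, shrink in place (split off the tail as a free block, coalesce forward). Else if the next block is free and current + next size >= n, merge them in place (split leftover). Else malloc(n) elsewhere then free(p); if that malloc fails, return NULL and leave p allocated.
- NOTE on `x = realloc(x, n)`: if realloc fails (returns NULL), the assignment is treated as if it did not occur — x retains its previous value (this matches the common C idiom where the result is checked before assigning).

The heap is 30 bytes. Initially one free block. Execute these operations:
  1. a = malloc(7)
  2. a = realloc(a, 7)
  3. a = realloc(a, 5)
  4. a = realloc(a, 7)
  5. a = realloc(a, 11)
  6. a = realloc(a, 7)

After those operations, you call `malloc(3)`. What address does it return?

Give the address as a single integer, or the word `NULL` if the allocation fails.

Answer: 7

Derivation:
Op 1: a = malloc(7) -> a = 0; heap: [0-6 ALLOC][7-29 FREE]
Op 2: a = realloc(a, 7) -> a = 0; heap: [0-6 ALLOC][7-29 FREE]
Op 3: a = realloc(a, 5) -> a = 0; heap: [0-4 ALLOC][5-29 FREE]
Op 4: a = realloc(a, 7) -> a = 0; heap: [0-6 ALLOC][7-29 FREE]
Op 5: a = realloc(a, 11) -> a = 0; heap: [0-10 ALLOC][11-29 FREE]
Op 6: a = realloc(a, 7) -> a = 0; heap: [0-6 ALLOC][7-29 FREE]
malloc(3): first-fit scan over [0-6 ALLOC][7-29 FREE] -> 7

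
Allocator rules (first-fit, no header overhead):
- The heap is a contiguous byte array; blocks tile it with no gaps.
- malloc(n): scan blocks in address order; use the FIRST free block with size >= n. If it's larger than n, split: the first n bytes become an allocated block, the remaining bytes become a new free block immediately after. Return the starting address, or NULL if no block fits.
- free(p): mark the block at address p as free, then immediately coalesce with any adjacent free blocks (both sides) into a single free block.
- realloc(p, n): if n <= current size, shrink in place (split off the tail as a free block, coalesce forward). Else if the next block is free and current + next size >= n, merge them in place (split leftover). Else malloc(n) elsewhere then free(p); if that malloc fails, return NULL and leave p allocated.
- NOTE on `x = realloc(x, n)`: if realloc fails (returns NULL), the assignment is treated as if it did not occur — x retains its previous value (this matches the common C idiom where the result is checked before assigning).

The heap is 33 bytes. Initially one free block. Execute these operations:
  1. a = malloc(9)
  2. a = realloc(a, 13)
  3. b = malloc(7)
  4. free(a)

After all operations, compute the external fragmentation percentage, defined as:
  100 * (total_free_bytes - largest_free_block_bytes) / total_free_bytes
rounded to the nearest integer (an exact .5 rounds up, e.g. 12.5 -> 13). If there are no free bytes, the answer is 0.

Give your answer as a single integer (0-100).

Op 1: a = malloc(9) -> a = 0; heap: [0-8 ALLOC][9-32 FREE]
Op 2: a = realloc(a, 13) -> a = 0; heap: [0-12 ALLOC][13-32 FREE]
Op 3: b = malloc(7) -> b = 13; heap: [0-12 ALLOC][13-19 ALLOC][20-32 FREE]
Op 4: free(a) -> (freed a); heap: [0-12 FREE][13-19 ALLOC][20-32 FREE]
Free blocks: [13 13] total_free=26 largest=13 -> 100*(26-13)/26 = 1300/26 = 50

Answer: 50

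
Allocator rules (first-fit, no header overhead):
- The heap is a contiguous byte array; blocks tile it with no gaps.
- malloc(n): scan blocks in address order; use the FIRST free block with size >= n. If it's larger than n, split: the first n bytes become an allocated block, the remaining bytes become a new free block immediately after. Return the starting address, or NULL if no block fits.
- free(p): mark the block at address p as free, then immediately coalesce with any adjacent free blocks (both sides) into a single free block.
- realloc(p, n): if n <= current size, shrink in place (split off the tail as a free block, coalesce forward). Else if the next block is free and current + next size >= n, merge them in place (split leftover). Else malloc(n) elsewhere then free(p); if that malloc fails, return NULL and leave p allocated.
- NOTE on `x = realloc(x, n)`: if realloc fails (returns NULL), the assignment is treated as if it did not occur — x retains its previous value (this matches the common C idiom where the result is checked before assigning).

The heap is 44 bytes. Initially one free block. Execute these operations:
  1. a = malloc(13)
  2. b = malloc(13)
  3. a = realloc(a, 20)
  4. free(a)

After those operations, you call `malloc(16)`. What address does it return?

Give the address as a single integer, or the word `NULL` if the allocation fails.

Answer: 26

Derivation:
Op 1: a = malloc(13) -> a = 0; heap: [0-12 ALLOC][13-43 FREE]
Op 2: b = malloc(13) -> b = 13; heap: [0-12 ALLOC][13-25 ALLOC][26-43 FREE]
Op 3: a = realloc(a, 20) -> NULL (a unchanged); heap: [0-12 ALLOC][13-25 ALLOC][26-43 FREE]
Op 4: free(a) -> (freed a); heap: [0-12 FREE][13-25 ALLOC][26-43 FREE]
malloc(16): first-fit scan over [0-12 FREE][13-25 ALLOC][26-43 FREE] -> 26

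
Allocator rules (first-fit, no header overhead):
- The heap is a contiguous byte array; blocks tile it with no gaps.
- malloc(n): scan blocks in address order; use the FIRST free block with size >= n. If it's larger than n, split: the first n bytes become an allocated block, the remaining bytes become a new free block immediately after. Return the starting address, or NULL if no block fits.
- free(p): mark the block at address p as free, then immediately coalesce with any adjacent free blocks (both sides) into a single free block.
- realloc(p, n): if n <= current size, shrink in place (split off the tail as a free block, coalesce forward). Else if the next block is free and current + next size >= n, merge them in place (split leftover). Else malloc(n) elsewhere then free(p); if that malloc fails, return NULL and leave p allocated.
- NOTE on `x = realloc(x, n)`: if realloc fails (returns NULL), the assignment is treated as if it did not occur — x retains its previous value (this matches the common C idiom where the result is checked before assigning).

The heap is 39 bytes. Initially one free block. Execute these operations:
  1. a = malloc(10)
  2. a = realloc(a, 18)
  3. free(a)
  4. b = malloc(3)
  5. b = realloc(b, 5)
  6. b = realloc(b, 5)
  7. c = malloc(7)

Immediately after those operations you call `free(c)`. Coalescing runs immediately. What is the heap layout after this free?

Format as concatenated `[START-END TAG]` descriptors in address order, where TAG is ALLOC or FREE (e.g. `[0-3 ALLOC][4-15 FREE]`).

Answer: [0-4 ALLOC][5-38 FREE]

Derivation:
Op 1: a = malloc(10) -> a = 0; heap: [0-9 ALLOC][10-38 FREE]
Op 2: a = realloc(a, 18) -> a = 0; heap: [0-17 ALLOC][18-38 FREE]
Op 3: free(a) -> (freed a); heap: [0-38 FREE]
Op 4: b = malloc(3) -> b = 0; heap: [0-2 ALLOC][3-38 FREE]
Op 5: b = realloc(b, 5) -> b = 0; heap: [0-4 ALLOC][5-38 FREE]
Op 6: b = realloc(b, 5) -> b = 0; heap: [0-4 ALLOC][5-38 FREE]
Op 7: c = malloc(7) -> c = 5; heap: [0-4 ALLOC][5-11 ALLOC][12-38 FREE]
free(c): c = 5 -> block [5-11 ALLOC]; mark free, coalesce with adjacent free neighbors -> [0-4 ALLOC][5-38 FREE]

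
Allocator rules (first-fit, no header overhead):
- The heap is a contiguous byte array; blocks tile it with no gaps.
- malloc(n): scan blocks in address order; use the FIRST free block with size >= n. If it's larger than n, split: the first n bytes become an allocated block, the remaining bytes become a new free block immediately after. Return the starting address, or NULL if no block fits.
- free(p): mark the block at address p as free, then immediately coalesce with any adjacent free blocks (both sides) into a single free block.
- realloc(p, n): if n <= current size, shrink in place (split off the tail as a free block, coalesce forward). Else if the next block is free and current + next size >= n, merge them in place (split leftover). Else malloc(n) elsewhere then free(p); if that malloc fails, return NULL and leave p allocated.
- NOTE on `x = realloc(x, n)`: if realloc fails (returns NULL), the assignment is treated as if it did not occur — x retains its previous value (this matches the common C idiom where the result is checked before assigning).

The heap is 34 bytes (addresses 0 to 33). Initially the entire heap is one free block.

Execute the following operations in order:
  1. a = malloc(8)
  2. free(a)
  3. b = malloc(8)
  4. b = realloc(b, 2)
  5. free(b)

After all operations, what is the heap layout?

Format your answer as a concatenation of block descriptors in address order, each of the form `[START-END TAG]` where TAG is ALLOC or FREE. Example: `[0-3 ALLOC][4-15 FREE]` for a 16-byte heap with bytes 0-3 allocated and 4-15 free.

Op 1: a = malloc(8) -> a = 0; heap: [0-7 ALLOC][8-33 FREE]
Op 2: free(a) -> (freed a); heap: [0-33 FREE]
Op 3: b = malloc(8) -> b = 0; heap: [0-7 ALLOC][8-33 FREE]
Op 4: b = realloc(b, 2) -> b = 0; heap: [0-1 ALLOC][2-33 FREE]
Op 5: free(b) -> (freed b); heap: [0-33 FREE]

Answer: [0-33 FREE]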